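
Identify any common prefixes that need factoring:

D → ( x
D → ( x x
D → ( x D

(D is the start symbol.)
Yes, D has productions with common prefix '( x'

Left-factoring is needed when two productions for the same non-terminal
share a common prefix on the right-hand side.

Productions for D:
  D → ( x
  D → ( x x
  D → ( x D

Found common prefix '( x' in productions for D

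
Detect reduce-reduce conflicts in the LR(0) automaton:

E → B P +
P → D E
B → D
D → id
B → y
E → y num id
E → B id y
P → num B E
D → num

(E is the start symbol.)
No reduce-reduce conflicts

A reduce-reduce conflict occurs when an LR(0) state has two complete items [A → α .] and [B → β .] — both call for a reduction, and with no lookahead the parser cannot choose between them.

Augment with E' → E and build the canonical LR(0) collection (I0 = CLOSURE({[E' → . E]}), then GOTO on every symbol after a dot until no new states appear). It has 19 states:
  I0: { [B → . D], [B → . y], [D → . id], [D → . num], [E → . B P +], [E → . B id y], [E → . y num id], [E' → . E] }  — shift
  I1: { [D → . id], [D → . num], [E → B . P +], [E → B . id y], [P → . D E], [P → . num B E] }  — shift
  I2: { [B → D .] }  — reduce
  I3: { [E' → E .] }  — accept
  I4: { [D → id .] }  — reduce
  I5: { [D → num .] }  — reduce
  I6: { [B → y .], [E → y . num id] }  — shift, reduce
  I7: { [E → y num . id] }  — shift
  I8: { [E → y num id .] }  — reduce
  I9: { [B → . D], [B → . y], [D → . id], [D → . num], [E → . B P +], [E → . B id y], [E → . y num id], [P → D . E] }  — shift
  I10: { [E → B P . +] }  — shift
  I11: { [D → id .], [E → B id . y] }  — shift, reduce
  I12: { [B → . D], [B → . y], [D → . id], [D → . num], [D → num .], [P → num . B E] }  — shift, reduce
  I13: { [B → . D], [B → . y], [D → . id], [D → . num], [E → . B P +], [E → . B id y], [E → . y num id], [P → num B . E] }  — shift
  I14: { [B → y .] }  — reduce
  I15: { [P → num B E .] }  — reduce
  I16: { [E → B id y .] }  — reduce
  I17: { [E → B P + .] }  — reduce
  I18: { [P → D E .] }  — reduce

No state contains more than one complete item.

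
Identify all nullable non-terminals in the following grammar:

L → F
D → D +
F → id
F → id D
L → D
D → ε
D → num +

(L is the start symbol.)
A non-terminal is nullable if it can derive ε (the empty string): either it has an ε-production, or it has a production whose right-hand side consists entirely of nullable non-terminals.

ε-productions: D → ε
So D is immediately nullable.
L → D: every symbol on the right is nullable, so L is nullable too.
No further non-terminal can be added: every production for the remaining non-terminals contains a terminal or a non-nullable non-terminal.
Nullable = { 'D', 'L' }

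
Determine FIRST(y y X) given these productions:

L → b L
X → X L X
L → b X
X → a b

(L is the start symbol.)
{ 'y' }

To compute FIRST(y y X), process the symbols left to right:
Symbol y is a terminal. Add 'y' and stop.
FIRST(y y X) = { 'y' }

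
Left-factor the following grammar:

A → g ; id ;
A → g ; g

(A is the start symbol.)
Left-factoring transforms A → αβ₁ | αβ₂ into A → αA' and A' → β₁ | β₂
(α is the longest common prefix among the alternatives). Repeat until
no nonterminal has two alternatives with a common prefix.

Round 1: A has alternatives sharing prefix 'g ;'. Introduce A': A → g ; A'
  Add: A' → id ;
  Add: A' → g

No remaining common prefixes — done.

Resulting grammar:
A → g ; A'
A' → id ;
A' → g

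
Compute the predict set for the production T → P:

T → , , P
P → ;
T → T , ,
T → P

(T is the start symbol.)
PREDICT(T → P) = (FIRST(RHS) \ {ε}) ∪ (FOLLOW(T) if ε ∈ FIRST(RHS), i.e. RHS ⇒* ε)
FIRST(P) = { ';' }
FIRST(P) = { ';' }
ε ∉ FIRST(P), so FOLLOW(T) is not added.
PREDICT(T → P) = { ';' }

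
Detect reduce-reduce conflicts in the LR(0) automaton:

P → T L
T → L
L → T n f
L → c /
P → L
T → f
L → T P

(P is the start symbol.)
Yes — I1: [P → L .] vs [T → L .]; I7: [P → L .] vs [P → T L .]

A reduce-reduce conflict occurs when an LR(0) state has two complete items [A → α .] and [B → β .] — both call for a reduction, and with no lookahead the parser cannot choose between them.

Augment with P' → P and build the canonical LR(0) collection (I0 = CLOSURE({[P' → . P]}), then GOTO on every symbol after a dot until no new states appear). It has 11 states:
  I0: { [L → . T P], [L → . T n f], [L → . c /], [P → . L], [P → . T L], [P' → . P], [T → . L], [T → . f] }  — shift
  I1: { [P → L .], [T → L .] }  — 2 reduces
  I2: { [P' → P .] }  — accept
  I3: { [L → . T P], [L → . T n f], [L → . c /], [L → T . P], [L → T . n f], [P → . L], [P → . T L], [P → T . L], [T → . L], [T → . f] }  — shift
  I4: { [L → c . /] }  — shift
  I5: { [T → f .] }  — reduce
  I6: { [L → c / .] }  — reduce
  I7: { [P → L .], [P → T L .], [T → L .] }  — 3 reduces
  I8: { [L → T P .] }  — reduce
  I9: { [L → T n . f] }  — shift
  I10: { [L → T n f .] }  — reduce

I1 contains complete items [P → L .], [T → L .] — reduce-reduce conflict.
I7 contains complete items [P → L .], [P → T L .], [T → L .] — reduce-reduce conflict.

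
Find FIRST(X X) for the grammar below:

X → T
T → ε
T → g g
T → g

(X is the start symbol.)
FIRST sets of the non-terminals involved (from the grammar, by fixed-point iteration):
  FIRST(X) = { 'g', ε }

To compute FIRST(X X), process the symbols left to right:
Symbol X is a non-terminal. Add FIRST(X) \ {ε} = { 'g' }
X is nullable (ε ∈ FIRST(X)), continue to the next symbol.
Symbol X is a non-terminal. Add FIRST(X) \ {ε} = { 'g' }
X is nullable (ε ∈ FIRST(X)), continue to the next symbol.
All symbols are nullable, so ε is in the result.
FIRST(X X) = { 'g', ε }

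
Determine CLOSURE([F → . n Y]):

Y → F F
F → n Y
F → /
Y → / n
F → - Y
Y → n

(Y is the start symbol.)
To compute CLOSURE, for each item [A → α.Bβ] where B is a non-terminal, add [B → .γ] for all productions B → γ; repeat for the newly added items until nothing changes.

Start with: [F → . n Y]
The dot precedes the terminal n, so nothing is added.

CLOSURE = { [F → . n Y] }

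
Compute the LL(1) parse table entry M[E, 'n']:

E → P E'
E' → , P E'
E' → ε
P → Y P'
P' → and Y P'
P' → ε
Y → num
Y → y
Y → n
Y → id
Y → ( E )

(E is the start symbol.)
To find M[E, 'n'], we find productions for E where 'n' is in the predict set (PREDICT(N → α) = (FIRST(α) \ {ε}) ∪ (FOLLOW(N) if α ⇒* ε)).

Relevant sets:
  FIRST(P) = { '(', 'id', 'n', 'num', 'y' }

E → P E': PREDICT = { '(', 'id', 'n', 'num', 'y' }
  'n' is in predict set, so this production goes in M[E, 'n']

M[E, 'n'] = E → P E'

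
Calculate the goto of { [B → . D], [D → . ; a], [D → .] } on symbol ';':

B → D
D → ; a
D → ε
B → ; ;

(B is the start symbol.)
GOTO(I, ';') = CLOSURE({ [A → αX.β] : [A → α.Xβ] ∈ I, X = ';' })

Items with dot before ';', with the dot advanced:
  [D → . ; a] → [D → ; . a]
Closure adds nothing (no advanced item has the dot before a non-terminal).

GOTO = { [D → ; . a] }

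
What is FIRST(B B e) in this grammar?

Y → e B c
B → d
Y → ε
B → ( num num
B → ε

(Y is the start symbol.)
FIRST sets of the non-terminals involved (from the grammar, by fixed-point iteration):
  FIRST(B) = { '(', 'd', ε }

To compute FIRST(B B e), process the symbols left to right:
Symbol B is a non-terminal. Add FIRST(B) \ {ε} = { '(', 'd' }
B is nullable (ε ∈ FIRST(B)), continue to the next symbol.
Symbol B is a non-terminal. Add FIRST(B) \ {ε} = { '(', 'd' }
B is nullable (ε ∈ FIRST(B)), continue to the next symbol.
Symbol e is a terminal. Add 'e' and stop.
FIRST(B B e) = { '(', 'd', 'e' }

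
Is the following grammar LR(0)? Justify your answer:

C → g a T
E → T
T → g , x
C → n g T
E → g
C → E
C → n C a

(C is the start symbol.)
A grammar is LR(0) if no state in the canonical LR(0) collection has:
  - both a shift item (dot before a terminal) and a complete item (shift-reduce conflict), or
  - two or more complete items (reduce-reduce conflict; the accept item [C' → C .] counts as a complete item here).

Augment with C' → C and build the canonical LR(0) collection (I0 = CLOSURE({[C' → . C]}), then GOTO on every symbol after a dot until no new states appear). It has 15 states:
  I0: { [C → . E], [C → . g a T], [C → . n C a], [C → . n g T], [C' → . C], [E → . T], [E → . g], [T → . g , x] }  — shift
  I1: { [C' → C .] }  — accept
  I2: { [C → E .] }  — reduce
  I3: { [E → T .] }  — reduce
  I4: { [C → g . a T], [E → g .], [T → g . , x] }  — shift, reduce
  I5: { [C → . E], [C → . g a T], [C → . n C a], [C → . n g T], [C → n . C a], [C → n . g T], [E → . T], [E → . g], [T → . g , x] }  — shift
  I6: { [C → n C . a] }  — shift
  I7: { [C → g . a T], [C → n g . T], [E → g .], [T → . g , x], [T → g . , x] }  — shift, reduce
  I8: { [T → g , . x] }  — shift
  I9: { [C → n g T .] }  — reduce
  I10: { [C → g a . T], [T → . g , x] }  — shift
  I11: { [T → g . , x] }  — shift
  I12: { [C → g a T .] }  — reduce
  I13: { [T → g , x .] }  — reduce
  I14: { [C → n C a .] }  — reduce

Conflict in state I4:
  Shift-reduce conflict between [E → g .] and [C → g . a T]
So the grammar is NOT LR(0).

Answer: No. Shift-reduce conflict between [E → g .] and [C → g . a T]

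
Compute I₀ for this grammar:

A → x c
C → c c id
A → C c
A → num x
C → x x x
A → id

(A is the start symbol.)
First, augment the grammar with A' → A
I₀ = CLOSURE({ [A' → . A] }):
  [A' → . A] has the dot before A: add [A → . x c], [A → . C c], [A → . num x], [A → . id]
  [A → . C c] has the dot before C: add [C → . c c id], [C → . x x x]
No further items can be added.

I₀ = { [A → . C c], [A → . id], [A → . num x], [A → . x c], [A' → . A], [C → . c c id], [C → . x x x] }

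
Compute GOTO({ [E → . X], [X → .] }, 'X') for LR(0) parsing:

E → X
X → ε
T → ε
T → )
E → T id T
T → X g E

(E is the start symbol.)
GOTO(I, 'X') = CLOSURE({ [A → αX.β] : [A → α.Xβ] ∈ I, X = 'X' })

Items with dot before 'X', with the dot advanced:
  [E → . X] → [E → X .]
Closure adds nothing (no advanced item has the dot before a non-terminal).

GOTO = { [E → X .] }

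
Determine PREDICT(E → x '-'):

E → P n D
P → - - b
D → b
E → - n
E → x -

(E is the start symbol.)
{ 'x' }

PREDICT(E → x '-') = (FIRST(RHS) \ {ε}) ∪ (FOLLOW(E) if ε ∈ FIRST(RHS), i.e. RHS ⇒* ε)
FIRST(x '-') = { 'x' }
ε ∉ FIRST(x '-'), so FOLLOW(E) is not added.
PREDICT(E → x '-') = { 'x' }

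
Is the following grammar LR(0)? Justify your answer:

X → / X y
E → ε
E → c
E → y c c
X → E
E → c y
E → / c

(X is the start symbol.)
No. Shift-reduce conflict between [E → .] and [E → . / c]

Augment with X' → X and build the canonical LR(0) collection (I0 = CLOSURE({[X' → . X]}), then GOTO on every symbol after a dot until no new states appear). It has 12 states:
  I0: { [E → . / c], [E → . c y], [E → . c], [E → . y c c], [E → .], [X → . / X y], [X → . E], [X' → . X] }  — shift, reduce
  I1: { [E → . / c], [E → . c y], [E → . c], [E → . y c c], [E → .], [E → / . c], [X → . / X y], [X → . E], [X → / . X y] }  — shift, reduce
  I2: { [X → E .] }  — reduce
  I3: { [X' → X .] }  — accept
  I4: { [E → c . y], [E → c .] }  — shift, reduce
  I5: { [E → y . c c] }  — shift
  I6: { [E → y c . c] }  — shift
  I7: { [E → y c c .] }  — reduce
  I8: { [E → c y .] }  — reduce
  I9: { [X → / X . y] }  — shift
  I10: { [E → / c .], [E → c . y], [E → c .] }  — shift, 2 reduces
  I11: { [X → / X y .] }  — reduce

Conflict in state I0:
  Shift-reduce conflict between [E → .] and [E → . / c]
So the grammar is NOT LR(0).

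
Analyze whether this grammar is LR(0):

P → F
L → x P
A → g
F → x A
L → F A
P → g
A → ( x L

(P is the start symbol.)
No. Reduce-reduce conflict: [A → g .] and [P → g .]

Augment with P' → P and build the canonical LR(0) collection (I0 = CLOSURE({[P' → . P]}), then GOTO on every symbol after a dot until no new states appear). It has 15 states:
  I0: { [F → . x A], [P → . F], [P → . g], [P' → . P] }  — shift
  I1: { [P → F .] }  — reduce
  I2: { [P' → P .] }  — accept
  I3: { [P → g .] }  — reduce
  I4: { [A → . ( x L], [A → . g], [F → x . A] }  — shift
  I5: { [A → ( . x L] }  — shift
  I6: { [F → x A .] }  — reduce
  I7: { [A → g .] }  — reduce
  I8: { [A → ( x . L], [F → . x A], [L → . F A], [L → . x P] }  — shift
  I9: { [A → . ( x L], [A → . g], [L → F . A] }  — shift
  I10: { [A → ( x L .] }  — reduce
  I11: { [A → . ( x L], [A → . g], [F → . x A], [F → x . A], [L → x . P], [P → . F], [P → . g] }  — shift
  I12: { [L → x P .] }  — reduce
  I13: { [A → g .], [P → g .] }  — 2 reduces
  I14: { [L → F A .] }  — reduce

Conflict in state I13:
  Reduce-reduce conflict: [A → g .] and [P → g .]
So the grammar is NOT LR(0).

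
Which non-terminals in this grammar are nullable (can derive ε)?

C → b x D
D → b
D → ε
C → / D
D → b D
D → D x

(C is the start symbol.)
{ 'D' }

A non-terminal is nullable if it can derive ε (the empty string): either it has an ε-production, or it has a production whose right-hand side consists entirely of nullable non-terminals.

ε-productions: D → ε
So D is immediately nullable.
No further non-terminal can be added: every production for the remaining non-terminals contains a terminal or a non-nullable non-terminal.
Nullable = { 'D' }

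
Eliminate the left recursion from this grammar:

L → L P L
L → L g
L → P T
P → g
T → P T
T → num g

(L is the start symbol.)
L → P T L'
L' → P L L'
L' → g L'
L' → ε
P → g
T → P T
T → num g

L is directly left-recursive. The standard transformation for
  A → A α₁ | ... | A α_m | β₁ | ... | β_n
is
  A  → β₁ A' | ... | β_n A'
  A' → α₁ A' | ... | α_m A' | ε

L → P T becomes L → P T L'
L → L P L becomes L' → P L L'
L → L g becomes L' → g L'
Add L' → ε

Productions for other non-terminals are unchanged:
  P → g
  T → P T
  T → num g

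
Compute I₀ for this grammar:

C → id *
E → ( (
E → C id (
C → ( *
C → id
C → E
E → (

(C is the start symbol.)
First, augment the grammar with C' → C
I₀ = CLOSURE({ [C' → . C] }):
  [C' → . C] has the dot before C: add [C → . id *], [C → . ( *], [C → . id], [C → . E]
  [C → . E] has the dot before E: add [E → . ( (], [E → . C id (], [E → . (]
No further items can be added.

I₀ = { [C → . ( *], [C → . E], [C → . id *], [C → . id], [C' → . C], [E → . ( (], [E → . (], [E → . C id (] }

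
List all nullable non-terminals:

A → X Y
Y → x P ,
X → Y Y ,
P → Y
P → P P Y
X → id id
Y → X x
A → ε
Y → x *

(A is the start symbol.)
{ 'A' }

ε-productions: A → ε
So A is immediately nullable.
No further non-terminal can be added: every production for the remaining non-terminals contains a terminal or a non-nullable non-terminal.
Nullable = { 'A' }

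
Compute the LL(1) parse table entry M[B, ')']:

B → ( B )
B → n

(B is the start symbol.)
Empty (error entry)

To find M[B, ')'], we find productions for B where ')' is in the predict set (PREDICT(N → α) = (FIRST(α) \ {ε}) ∪ (FOLLOW(N) if α ⇒* ε)).

B → ( B ): PREDICT = { '(' }
B → n: PREDICT = { 'n' }

M[B, ')'] is empty (no production applies)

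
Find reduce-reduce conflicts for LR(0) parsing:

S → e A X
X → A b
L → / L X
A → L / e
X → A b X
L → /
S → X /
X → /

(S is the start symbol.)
Yes — I1: [L → / .] vs [X → / .]

Augment with S' → S and build the canonical LR(0) collection (I0 = CLOSURE({[S' → . S]}), then GOTO on every symbol after a dot until no new states appear). It has 17 states:
  I0: { [A → . L / e], [L → . / L X], [L → . /], [S → . X /], [S → . e A X], [S' → . S], [X → . /], [X → . A b X], [X → . A b] }  — shift
  I1: { [L → . / L X], [L → . /], [L → / . L X], [L → / .], [X → / .] }  — shift, 2 reduces
  I2: { [X → A . b X], [X → A . b] }  — shift
  I3: { [A → L . / e] }  — shift
  I4: { [S' → S .] }  — accept
  I5: { [S → X . /] }  — shift
  I6: { [A → . L / e], [L → . / L X], [L → . /], [S → e . A X] }  — shift
  I7: { [L → . / L X], [L → . /], [L → / . L X], [L → / .] }  — shift, reduce
  I8: { [A → . L / e], [L → . / L X], [L → . /], [S → e A . X], [X → . /], [X → . A b X], [X → . A b] }  — shift
  I9: { [S → e A X .] }  — reduce
  I10: { [A → . L / e], [L → . / L X], [L → . /], [L → / L . X], [X → . /], [X → . A b X], [X → . A b] }  — shift
  I11: { [L → / L X .] }  — reduce
  I12: { [S → X / .] }  — reduce
  I13: { [A → L / . e] }  — shift
  I14: { [A → L / e .] }  — reduce
  I15: { [A → . L / e], [L → . / L X], [L → . /], [X → . /], [X → . A b X], [X → . A b], [X → A b . X], [X → A b .] }  — shift, reduce
  I16: { [X → A b X .] }  — reduce

I1 contains complete items [L → / .], [X → / .] — reduce-reduce conflict.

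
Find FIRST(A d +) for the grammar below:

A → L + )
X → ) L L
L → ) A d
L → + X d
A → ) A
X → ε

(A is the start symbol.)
FIRST sets of the non-terminals involved (from the grammar, by fixed-point iteration):
  FIRST(A) = { ')', '+' }

To compute FIRST(A d +), process the symbols left to right:
Symbol A is a non-terminal. Add FIRST(A) \ {ε} = { ')', '+' }
A is not nullable (ε ∉ FIRST(A)), so stop here.
FIRST(A d +) = { ')', '+' }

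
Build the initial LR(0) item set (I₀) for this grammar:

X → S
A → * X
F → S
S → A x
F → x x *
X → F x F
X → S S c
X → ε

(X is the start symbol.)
{ [A → . * X], [F → . S], [F → . x x *], [S → . A x], [X → . F x F], [X → . S S c], [X → . S], [X → .], [X' → . X] }

First, augment the grammar with X' → X
I₀ = CLOSURE({ [X' → . X] }):
  [X' → . X] has the dot before X: add [X → . S], [X → . F x F], [X → . S S c], [X → .]
  [X → . S] has the dot before S: add [S → . A x]
  [X → . F x F] has the dot before F: add [F → . S], [F → . x x *]
  [S → . A x] has the dot before A: add [A → . * X]
No further items can be added.

I₀ = { [A → . * X], [F → . S], [F → . x x *], [S → . A x], [X → . F x F], [X → . S S c], [X → . S], [X → .], [X' → . X] }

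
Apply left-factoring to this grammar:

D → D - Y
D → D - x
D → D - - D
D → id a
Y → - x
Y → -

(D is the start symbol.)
Left-factoring transforms A → αβ₁ | αβ₂ into A → αA' and A' → β₁ | β₂
(α is the longest common prefix among the alternatives). Repeat until
no nonterminal has two alternatives with a common prefix.

Round 1: D has alternatives sharing prefix 'D -'. Introduce D': D → D - D'
  Add: D' → Y
  Add: D' → x
  Add: D' → - D

Round 2: Y has alternatives sharing prefix '-'. Introduce Y': Y → - Y'
  Add: Y' → x
  Add: Y' → ε

No remaining common prefixes — done.

Resulting grammar:
D → D - D'
D' → Y
D' → x
D' → - D
D → id a
Y → - Y'
Y' → x
Y' → ε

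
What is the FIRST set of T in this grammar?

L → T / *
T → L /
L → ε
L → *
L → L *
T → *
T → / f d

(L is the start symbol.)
To compute FIRST(T), examine every production with T on the left-hand side, reading each right-hand side left to right until a non-nullable symbol is reached.

FIRST sets of the other non-terminals involved (by the same procedure, iterated to a fixed point):
  FIRST(L) = { '*', '/', ε }

From T → L /:
  - L is a non-terminal: add FIRST(L) \ {ε} = { '*', '/' }
    L is nullable, so continue to the next symbol
  - '/' is a terminal: add '/' and stop
From T → *:
  - '*' is a terminal: add '*' and stop
From T → / f d:
  - '/' is a terminal: add '/' and stop

Collecting: FIRST(T) = { '*', '/' }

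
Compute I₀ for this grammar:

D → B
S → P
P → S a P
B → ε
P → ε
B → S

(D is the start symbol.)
First, augment the grammar with D' → D
I₀ = CLOSURE({ [D' → . D] }):
  [D' → . D] has the dot before D: add [D → . B]
  [D → . B] has the dot before B: add [B → .], [B → . S]
  [B → . S] has the dot before S: add [S → . P]
  [S → . P] has the dot before P: add [P → . S a P], [P → .]
No further items can be added.

I₀ = { [B → . S], [B → .], [D → . B], [D' → . D], [P → . S a P], [P → .], [S → . P] }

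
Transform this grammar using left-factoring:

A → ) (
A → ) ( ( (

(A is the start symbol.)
Left-factoring transforms A → αβ₁ | αβ₂ into A → αA' and A' → β₁ | β₂
(α is the longest common prefix among the alternatives). Repeat until
no nonterminal has two alternatives with a common prefix.

Round 1: A has alternatives sharing prefix ') ('. Introduce A': A → ) ( A'
  Add: A' → ε
  Add: A' → ( (

No remaining common prefixes — done.

Resulting grammar:
A → ) ( A'
A' → ε
A' → ( (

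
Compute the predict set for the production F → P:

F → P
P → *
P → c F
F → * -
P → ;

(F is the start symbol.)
{ '*', ';', 'c' }

PREDICT(F → P) = (FIRST(RHS) \ {ε}) ∪ (FOLLOW(F) if ε ∈ FIRST(RHS), i.e. RHS ⇒* ε)
FIRST(P) = { '*', ';', 'c' }
FIRST(P) = { '*', ';', 'c' }
ε ∉ FIRST(P), so FOLLOW(F) is not added.
PREDICT(F → P) = { '*', ';', 'c' }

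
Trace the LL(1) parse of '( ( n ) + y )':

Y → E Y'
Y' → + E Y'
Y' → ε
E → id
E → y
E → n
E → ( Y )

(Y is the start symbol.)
Stack is shown with the top on the left.

Stack             Input            Action
-----------------------------------------
Y $               ( ( n ) + y ) $  output Y → E Y'
E Y' $            ( ( n ) + y ) $  output E → ( Y )
( Y ) Y' $        ( ( n ) + y ) $  match '('
Y ) Y' $          ( n ) + y ) $    output Y → E Y'
E Y' ) Y' $       ( n ) + y ) $    output E → ( Y )
( Y ) Y' ) Y' $   ( n ) + y ) $    match '('
Y ) Y' ) Y' $     n ) + y ) $      output Y → E Y'
E Y' ) Y' ) Y' $  n ) + y ) $      output E → n
n Y' ) Y' ) Y' $  n ) + y ) $      match 'n'
Y' ) Y' ) Y' $    ) + y ) $        output Y' → ε
) Y' ) Y' $       ) + y ) $        match ')'
Y' ) Y' $         + y ) $          output Y' → + E Y'
+ E Y' ) Y' $     + y ) $          match '+'
E Y' ) Y' $       y ) $            output E → y
y Y' ) Y' $       y ) $            match 'y'
Y' ) Y' $         ) $              output Y' → ε
) Y' $            ) $              match ')'
Y' $              $                output Y' → ε
$                 $                accept

The string is accepted.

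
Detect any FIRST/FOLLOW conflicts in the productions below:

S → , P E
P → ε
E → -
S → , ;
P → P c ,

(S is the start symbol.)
Yes. P → P c ',' with FOLLOW(P) on { 'c' }

A FIRST/FOLLOW conflict occurs when a non-terminal N has a nullable alternative N → β (β ⇒* ε) and another alternative N → α with FIRST(α) ∩ FOLLOW(N) ≠ ∅: on such a lookahead the parser cannot decide between expanding α and letting N vanish via β.

Nullable non-terminals: P.
FIRST sets used below: FIRST(P) = { 'c', ε }

P: nullable alternative(s) P → ε; FOLLOW(P) = { '-', 'c' }
  P → ε: FIRST \ {ε} = { } — this is the only nullable alternative, skip
  P → P c ,: FIRST \ {ε} = { 'c' } — overlaps FOLLOW(P) on { 'c' }: CONFLICT

E, S have no nullable alternative, so no FIRST/FOLLOW check is needed there.

So the grammar has 1 FIRST/FOLLOW conflict (marked CONFLICT above).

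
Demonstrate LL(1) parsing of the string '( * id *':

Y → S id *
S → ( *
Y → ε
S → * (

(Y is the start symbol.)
LL(1) parsing maintains a stack (initially the start symbol over $) and the input. At each step: if the stack top is a terminal, match it against the current input token; if it is a non-terminal N, replace it with the RHS of M[N, lookahead] (the unique production whose predict set contains the lookahead).

Stack is shown with the top on the left.

Stack       Input       Action
------------------------------
Y $         ( * id * $  output Y → S id *
S id * $    ( * id * $  output S → ( *
( * id * $  ( * id * $  match '('
* id * $    * id * $    match '*'
id * $      id * $      match 'id'
* $         * $         match '*'
$           $           accept

The string is accepted.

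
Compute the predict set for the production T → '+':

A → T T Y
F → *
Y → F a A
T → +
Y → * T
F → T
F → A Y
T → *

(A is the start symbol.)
{ '+' }

PREDICT(T → '+') = (FIRST(RHS) \ {ε}) ∪ (FOLLOW(T) if ε ∈ FIRST(RHS), i.e. RHS ⇒* ε)
FIRST('+') = { '+' }
ε ∉ FIRST('+'), so FOLLOW(T) is not added.
PREDICT(T → '+') = { '+' }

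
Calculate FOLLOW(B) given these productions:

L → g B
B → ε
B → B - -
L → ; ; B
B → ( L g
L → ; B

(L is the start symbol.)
To compute FOLLOW(B), find every occurrence of B on a right-hand side N → α B β: add FIRST(β) \ {ε}, and if β is empty or nullable also add FOLLOW(N). Iterate to a fixed point.

In L → g B: B is at the end, add FOLLOW(L)
In B → B - -: B is followed by '-' '-', add FIRST('-' '-') \ {ε} = { '-' }
In L → ; ; B: B is at the end, add FOLLOW(L)
In L → ; B: B is at the end, add FOLLOW(L)

The FOLLOW sets referred to above (computed the same way, to a fixed point):
  FOLLOW(L) = { $, 'g' }

Taking the union: FOLLOW(B) = { $, '-', 'g' }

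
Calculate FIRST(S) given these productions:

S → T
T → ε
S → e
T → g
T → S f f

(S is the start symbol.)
To compute FIRST(S), examine every production with S on the left-hand side, reading each right-hand side left to right until a non-nullable symbol is reached.

FIRST sets of the other non-terminals involved (by the same procedure, iterated to a fixed point):
  FIRST(T) = { 'e', 'f', 'g', ε }

From S → T:
  - T is a non-terminal: add FIRST(T) \ {ε} = { 'e', 'f', 'g' }
    T is nullable and nothing follows, so the whole right-hand side can vanish: ε ∈ FIRST(S)
From S → e:
  - e is a terminal: add 'e' and stop

Collecting: FIRST(S) = { 'e', 'f', 'g', ε }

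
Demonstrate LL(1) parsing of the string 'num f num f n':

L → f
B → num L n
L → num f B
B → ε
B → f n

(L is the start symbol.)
Stack is shown with the top on the left.

Stack      Input            Action
----------------------------------
L $        num f num f n $  output L → num f B
num f B $  num f num f n $  match 'num'
f B $      f num f n $      match 'f'
B $        num f n $        output B → num L n
num L n $  num f n $        match 'num'
L n $      f n $            output L → f
f n $      f n $            match 'f'
n $        n $              match 'n'
$          $                accept

The string is accepted.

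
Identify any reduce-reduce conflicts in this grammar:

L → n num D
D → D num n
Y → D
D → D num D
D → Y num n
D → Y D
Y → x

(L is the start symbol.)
Augment with L' → L and build the canonical LR(0) collection (I0 = CLOSURE({[L' → . L]}), then GOTO on every symbol after a dot until no new states appear). It has 13 states:
  I0: { [L → . n num D], [L' → . L] }  — shift
  I1: { [L' → L .] }  — accept
  I2: { [L → n . num D] }  — shift
  I3: { [D → . D num D], [D → . D num n], [D → . Y D], [D → . Y num n], [L → n num . D], [Y → . D], [Y → . x] }  — shift
  I4: { [D → D . num D], [D → D . num n], [L → n num D .], [Y → D .] }  — shift, 2 reduces
  I5: { [D → . D num D], [D → . D num n], [D → . Y D], [D → . Y num n], [D → Y . D], [D → Y . num n], [Y → . D], [Y → . x] }  — shift
  I6: { [Y → x .] }  — reduce
  I7: { [D → D . num D], [D → D . num n], [D → Y D .], [Y → D .] }  — shift, 2 reduces
  I8: { [D → Y num . n] }  — shift
  I9: { [D → Y num n .] }  — reduce
  I10: { [D → . D num D], [D → . D num n], [D → . Y D], [D → . Y num n], [D → D num . D], [D → D num . n], [Y → . D], [Y → . x] }  — shift
  I11: { [D → D . num D], [D → D . num n], [D → D num D .], [Y → D .] }  — shift, 2 reduces
  I12: { [D → D num n .] }  — reduce

I4 contains complete items [L → n num D .], [Y → D .] — reduce-reduce conflict.
I7 contains complete items [D → Y D .], [Y → D .] — reduce-reduce conflict.
I11 contains complete items [D → D num D .], [Y → D .] — reduce-reduce conflict.

Answer: Yes — I4: [L → n num D .] vs [Y → D .]; I7: [D → Y D .] vs [Y → D .]; I11: [D → D num D .] vs [Y → D .]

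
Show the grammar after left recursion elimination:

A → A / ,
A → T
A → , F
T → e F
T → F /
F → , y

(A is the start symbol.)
A → T A'
A → , F A'
A' → / , A'
A' → ε
T → e F
T → F /
F → , y

A is directly left-recursive. The standard transformation for
  A → A α₁ | ... | A α_m | β₁ | ... | β_n
is
  A  → β₁ A' | ... | β_n A'
  A' → α₁ A' | ... | α_m A' | ε

A → T becomes A → T A'
A → , F becomes A → , F A'
A → A / , becomes A' → / , A'
Add A' → ε

Productions for other non-terminals are unchanged:
  T → e F
  T → F /
  F → , y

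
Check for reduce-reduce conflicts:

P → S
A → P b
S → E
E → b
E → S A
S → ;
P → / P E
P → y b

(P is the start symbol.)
Yes — I13: [P → / P E .] vs [S → E .]

Augment with P' → P and build the canonical LR(0) collection (I0 = CLOSURE({[P' → . P]}), then GOTO on every symbol after a dot until no new states appear). It has 15 states:
  I0: { [E → . S A], [E → . b], [P → . / P E], [P → . S], [P → . y b], [P' → . P], [S → . ;], [S → . E] }  — shift
  I1: { [E → . S A], [E → . b], [P → . / P E], [P → . S], [P → . y b], [P → / . P E], [S → . ;], [S → . E] }  — shift
  I2: { [S → ; .] }  — reduce
  I3: { [S → E .] }  — reduce
  I4: { [P' → P .] }  — accept
  I5: { [A → . P b], [E → . S A], [E → . b], [E → S . A], [P → . / P E], [P → . S], [P → . y b], [P → S .], [S → . ;], [S → . E] }  — shift, reduce
  I6: { [E → b .] }  — reduce
  I7: { [P → y . b] }  — shift
  I8: { [P → y b .] }  — reduce
  I9: { [E → S A .] }  — reduce
  I10: { [A → P . b] }  — shift
  I11: { [A → P b .] }  — reduce
  I12: { [E → . S A], [E → . b], [P → / P . E], [S → . ;], [S → . E] }  — shift
  I13: { [P → / P E .], [S → E .] }  — 2 reduces
  I14: { [A → . P b], [E → . S A], [E → . b], [E → S . A], [P → . / P E], [P → . S], [P → . y b], [S → . ;], [S → . E] }  — shift

I13 contains complete items [P → / P E .], [S → E .] — reduce-reduce conflict.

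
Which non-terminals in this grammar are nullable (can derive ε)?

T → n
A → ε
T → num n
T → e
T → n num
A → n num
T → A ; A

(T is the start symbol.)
A non-terminal is nullable if it can derive ε (the empty string): either it has an ε-production, or it has a production whose right-hand side consists entirely of nullable non-terminals.

ε-productions: A → ε
So A is immediately nullable.
No further non-terminal can be added: every production for the remaining non-terminals contains a terminal or a non-nullable non-terminal.
Nullable = { 'A' }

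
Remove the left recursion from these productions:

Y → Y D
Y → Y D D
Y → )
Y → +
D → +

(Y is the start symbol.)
Y is directly left-recursive. The standard transformation for
  A → A α₁ | ... | A α_m | β₁ | ... | β_n
is
  A  → β₁ A' | ... | β_n A'
  A' → α₁ A' | ... | α_m A' | ε

Y → ) becomes Y → ) Y'
Y → + becomes Y → + Y'
Y → Y D becomes Y' → D Y'
Y → Y D D becomes Y' → D D Y'
Add Y' → ε

Productions for other non-terminals are unchanged:
  D → +

Resulting grammar:
Y → ) Y'
Y → + Y'
Y' → D Y'
Y' → D D Y'
Y' → ε
D → +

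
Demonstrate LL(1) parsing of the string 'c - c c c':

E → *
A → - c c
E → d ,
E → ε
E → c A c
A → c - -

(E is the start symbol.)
Stack is shown with the top on the left.

Stack      Input        Action
------------------------------
E $        c - c c c $  output E → c A c
c A c $    c - c c c $  match 'c'
A c $      - c c c $    output A → - c c
- c c c $  - c c c $    match '-'
c c c $    c c c $      match 'c'
c c $      c c $        match 'c'
c $        c $          match 'c'
$          $            accept

The string is accepted.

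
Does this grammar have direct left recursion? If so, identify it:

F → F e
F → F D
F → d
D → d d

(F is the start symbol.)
F → F e: LEFT RECURSIVE (starts with F)
F → F D: LEFT RECURSIVE (starts with F)
F → d: starts with d
D → d d: starts with d

The grammar has direct left recursion on: F.

Answer: Yes, F is left-recursive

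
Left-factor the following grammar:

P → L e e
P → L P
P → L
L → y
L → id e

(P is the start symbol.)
Left-factoring transforms A → αβ₁ | αβ₂ into A → αA' and A' → β₁ | β₂
(α is the longest common prefix among the alternatives). Repeat until
no nonterminal has two alternatives with a common prefix.

Round 1: P has alternatives sharing prefix 'L'. Introduce P': P → L P'
  Add: P' → e e
  Add: P' → P
  Add: P' → ε

No remaining common prefixes — done.

Resulting grammar:
P → L P'
P' → e e
P' → P
P' → ε
L → y
L → id e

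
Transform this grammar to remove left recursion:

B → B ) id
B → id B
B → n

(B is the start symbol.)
B is directly left-recursive. The standard transformation for
  A → A α₁ | ... | A α_m | β₁ | ... | β_n
is
  A  → β₁ A' | ... | β_n A'
  A' → α₁ A' | ... | α_m A' | ε

B → id B becomes B → id B B'
B → n becomes B → n B'
B → B ) id becomes B' → ) id B'
Add B' → ε

Resulting grammar:
B → id B B'
B → n B'
B' → ) id B'
B' → ε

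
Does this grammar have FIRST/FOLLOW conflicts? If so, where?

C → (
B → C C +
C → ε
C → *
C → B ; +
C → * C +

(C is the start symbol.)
Yes. C → '(' with FOLLOW(C) on { '(' }; C → '*' with FOLLOW(C) on { '*' }; C → B ';' '+' with FOLLOW(C) on { '(', '*', '+' }; C → '*' C '+' with FOLLOW(C) on { '*' }

Nullable non-terminals: C.
FIRST sets used below: FIRST(B) = { '(', '*', '+' }

C: nullable alternative(s) C → ε; FOLLOW(C) = { $, '(', '*', '+' }
  C → (: FIRST \ {ε} = { '(' } — overlaps FOLLOW(C) on { '(' }: CONFLICT
  C → ε: FIRST \ {ε} = { } — this is the only nullable alternative, skip
  C → *: FIRST \ {ε} = { '*' } — overlaps FOLLOW(C) on { '*' }: CONFLICT
  C → B ; +: FIRST \ {ε} = { '(', '*', '+' } — overlaps FOLLOW(C) on { '(', '*', '+' }: CONFLICT
  C → * C +: FIRST \ {ε} = { '*' } — overlaps FOLLOW(C) on { '*' }: CONFLICT

B has no nullable alternative, so no FIRST/FOLLOW check is needed there.

So the grammar has 4 FIRST/FOLLOW conflicts (marked CONFLICT above).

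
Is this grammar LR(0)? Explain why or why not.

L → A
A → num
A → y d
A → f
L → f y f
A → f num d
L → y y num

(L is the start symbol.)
A grammar is LR(0) if no state in the canonical LR(0) collection has:
  - both a shift item (dot before a terminal) and a complete item (shift-reduce conflict), or
  - two or more complete items (reduce-reduce conflict; the accept item [L' → L .] counts as a complete item here).

Augment with L' → L and build the canonical LR(0) collection (I0 = CLOSURE({[L' → . L]}), then GOTO on every symbol after a dot until no new states appear). It has 13 states:
  I0: { [A → . f num d], [A → . f], [A → . num], [A → . y d], [L → . A], [L → . f y f], [L → . y y num], [L' → . L] }  — shift
  I1: { [L → A .] }  — reduce
  I2: { [L' → L .] }  — accept
  I3: { [A → f . num d], [A → f .], [L → f . y f] }  — shift, reduce
  I4: { [A → num .] }  — reduce
  I5: { [A → y . d], [L → y . y num] }  — shift
  I6: { [A → y d .] }  — reduce
  I7: { [L → y y . num] }  — shift
  I8: { [L → y y num .] }  — reduce
  I9: { [A → f num . d] }  — shift
  I10: { [L → f y . f] }  — shift
  I11: { [L → f y f .] }  — reduce
  I12: { [A → f num d .] }  — reduce

Conflict in state I3:
  Shift-reduce conflict between [A → f .] and [A → f . num d]
So the grammar is NOT LR(0).

Answer: No. Shift-reduce conflict between [A → f .] and [A → f . num d]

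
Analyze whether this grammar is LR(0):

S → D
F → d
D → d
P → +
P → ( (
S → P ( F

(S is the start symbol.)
A grammar is LR(0) if no state in the canonical LR(0) collection has:
  - both a shift item (dot before a terminal) and a complete item (shift-reduce conflict), or
  - two or more complete items (reduce-reduce conflict; the accept item [S' → S .] counts as a complete item here).

Augment with S' → S and build the canonical LR(0) collection (I0 = CLOSURE({[S' → . S]}), then GOTO on every symbol after a dot until no new states appear). It has 11 states:
  I0: { [D → . d], [P → . ( (], [P → . +], [S → . D], [S → . P ( F], [S' → . S] }  — shift
  I1: { [P → ( . (] }  — shift
  I2: { [P → + .] }  — reduce
  I3: { [S → D .] }  — reduce
  I4: { [S → P . ( F] }  — shift
  I5: { [S' → S .] }  — accept
  I6: { [D → d .] }  — reduce
  I7: { [F → . d], [S → P ( . F] }  — shift
  I8: { [S → P ( F .] }  — reduce
  I9: { [F → d .] }  — reduce
  I10: { [P → ( ( .] }  — reduce

Every state is either a pure shift/goto state or contains exactly one complete item and nothing to shift — no conflicts. The grammar is LR(0).

Answer: Yes, the grammar is LR(0)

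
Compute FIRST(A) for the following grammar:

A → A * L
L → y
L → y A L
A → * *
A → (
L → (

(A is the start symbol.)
To compute FIRST(A), examine every production with A on the left-hand side, reading each right-hand side left to right until a non-nullable symbol is reached.

From A → A * L:
  - A is the symbol being defined: contributes nothing new
    A is not nullable, so stop
From A → * *:
  - '*' is a terminal: add '*' and stop
From A → (:
  - '(' is a terminal: add '(' and stop

Collecting: FIRST(A) = { '(', '*' }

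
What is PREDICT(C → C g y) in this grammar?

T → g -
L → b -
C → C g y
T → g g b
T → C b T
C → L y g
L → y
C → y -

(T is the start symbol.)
PREDICT(C → C g y) = (FIRST(RHS) \ {ε}) ∪ (FOLLOW(C) if ε ∈ FIRST(RHS), i.e. RHS ⇒* ε)
FIRST(C) = { 'b', 'y' }
FIRST(C g y) = { 'b', 'y' }
ε ∉ FIRST(C g y), so FOLLOW(C) is not added.
PREDICT(C → C g y) = { 'b', 'y' }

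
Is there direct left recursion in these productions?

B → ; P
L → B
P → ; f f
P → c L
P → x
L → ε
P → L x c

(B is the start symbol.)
B → ; P: starts with ';'
L → B: starts with B
P → ; f f: starts with ';'
P → c L: starts with c
P → x: starts with x
L → ε: starts with ε
P → L x c: starts with L

No direct left recursion found.

Answer: No direct left recursion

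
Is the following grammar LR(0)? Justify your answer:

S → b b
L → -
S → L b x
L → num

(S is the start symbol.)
Yes, the grammar is LR(0)

A grammar is LR(0) if no state in the canonical LR(0) collection has:
  - both a shift item (dot before a terminal) and a complete item (shift-reduce conflict), or
  - two or more complete items (reduce-reduce conflict; the accept item [S' → S .] counts as a complete item here).

Augment with S' → S and build the canonical LR(0) collection (I0 = CLOSURE({[S' → . S]}), then GOTO on every symbol after a dot until no new states appear). It has 9 states:
  I0: { [L → . -], [L → . num], [S → . L b x], [S → . b b], [S' → . S] }  — shift
  I1: { [L → - .] }  — reduce
  I2: { [S → L . b x] }  — shift
  I3: { [S' → S .] }  — accept
  I4: { [S → b . b] }  — shift
  I5: { [L → num .] }  — reduce
  I6: { [S → b b .] }  — reduce
  I7: { [S → L b . x] }  — shift
  I8: { [S → L b x .] }  — reduce

Every state is either a pure shift/goto state or contains exactly one complete item and nothing to shift — no conflicts. The grammar is LR(0).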